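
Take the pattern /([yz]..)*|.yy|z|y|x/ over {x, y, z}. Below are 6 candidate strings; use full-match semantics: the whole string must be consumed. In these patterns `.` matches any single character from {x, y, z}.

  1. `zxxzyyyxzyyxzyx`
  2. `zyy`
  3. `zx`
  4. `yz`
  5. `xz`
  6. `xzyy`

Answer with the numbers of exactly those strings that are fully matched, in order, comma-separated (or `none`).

1, 2

1 → match
2. `zyy` → match
3. `zx` → no match
4. `yz` → no match
5. `xz` → no match
6. `xzyy` → no match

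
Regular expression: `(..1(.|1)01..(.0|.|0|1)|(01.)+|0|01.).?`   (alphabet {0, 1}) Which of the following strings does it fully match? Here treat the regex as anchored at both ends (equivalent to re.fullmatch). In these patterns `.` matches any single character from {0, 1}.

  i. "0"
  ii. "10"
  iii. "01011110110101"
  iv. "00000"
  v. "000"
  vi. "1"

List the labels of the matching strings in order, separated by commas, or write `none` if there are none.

i → match
ii → no match
iii → no match
iv → no match
v → no match
vi → no match

i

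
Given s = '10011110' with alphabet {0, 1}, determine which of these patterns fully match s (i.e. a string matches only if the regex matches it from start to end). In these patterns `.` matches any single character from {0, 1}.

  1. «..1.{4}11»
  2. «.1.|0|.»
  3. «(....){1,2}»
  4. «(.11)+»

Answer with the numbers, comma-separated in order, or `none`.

3

1 → no match — must end with '11'
2 → no match
3 → match
4 → no match — must end with '11'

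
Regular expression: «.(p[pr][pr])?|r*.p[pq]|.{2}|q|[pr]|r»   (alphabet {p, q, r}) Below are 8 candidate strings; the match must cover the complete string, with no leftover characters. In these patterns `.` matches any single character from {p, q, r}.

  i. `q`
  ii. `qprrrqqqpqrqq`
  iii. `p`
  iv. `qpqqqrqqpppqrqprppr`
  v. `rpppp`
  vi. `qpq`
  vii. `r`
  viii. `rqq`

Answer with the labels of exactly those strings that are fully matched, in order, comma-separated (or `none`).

i → match
ii → no match
iii → match
iv → no match
v → no match
vi → match
vii → match
viii → no match

i, iii, vi, vii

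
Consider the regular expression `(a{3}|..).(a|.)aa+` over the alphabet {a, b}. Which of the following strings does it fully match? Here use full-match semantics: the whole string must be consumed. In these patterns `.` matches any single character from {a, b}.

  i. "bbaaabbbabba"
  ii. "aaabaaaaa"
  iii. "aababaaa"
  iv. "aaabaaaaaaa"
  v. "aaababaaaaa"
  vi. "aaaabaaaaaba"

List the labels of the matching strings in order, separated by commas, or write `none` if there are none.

ii, iv

i. "bbaaabbbabba" → no match
ii. "aaabaaaaa" → match
iii. "aababaaa" → no match
iv. "aaabaaaaaaa" → match
v. "aaababaaaaa" → no match
vi. "aaaabaaaaaba" → no match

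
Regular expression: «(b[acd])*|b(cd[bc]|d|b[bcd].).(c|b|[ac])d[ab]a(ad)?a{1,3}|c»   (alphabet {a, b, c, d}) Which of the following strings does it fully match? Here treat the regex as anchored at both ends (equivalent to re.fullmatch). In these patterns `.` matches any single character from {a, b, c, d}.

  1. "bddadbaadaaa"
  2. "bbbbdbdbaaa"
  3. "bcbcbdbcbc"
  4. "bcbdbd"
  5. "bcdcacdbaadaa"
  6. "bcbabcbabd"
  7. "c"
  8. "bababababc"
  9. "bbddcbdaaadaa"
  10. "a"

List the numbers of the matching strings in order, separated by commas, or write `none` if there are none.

1 → match
2 → match
3 → match
4 → match
5 → match
6 → match
7 → match
8 → match
9 → match
10 → no match

1, 2, 3, 4, 5, 6, 7, 8, 9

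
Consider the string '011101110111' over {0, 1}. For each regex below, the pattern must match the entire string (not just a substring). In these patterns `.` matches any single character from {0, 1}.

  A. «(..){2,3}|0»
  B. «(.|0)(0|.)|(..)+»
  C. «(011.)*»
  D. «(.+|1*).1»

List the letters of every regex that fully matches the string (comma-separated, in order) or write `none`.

A → no match
B → match
C → match
D → match

B, C, D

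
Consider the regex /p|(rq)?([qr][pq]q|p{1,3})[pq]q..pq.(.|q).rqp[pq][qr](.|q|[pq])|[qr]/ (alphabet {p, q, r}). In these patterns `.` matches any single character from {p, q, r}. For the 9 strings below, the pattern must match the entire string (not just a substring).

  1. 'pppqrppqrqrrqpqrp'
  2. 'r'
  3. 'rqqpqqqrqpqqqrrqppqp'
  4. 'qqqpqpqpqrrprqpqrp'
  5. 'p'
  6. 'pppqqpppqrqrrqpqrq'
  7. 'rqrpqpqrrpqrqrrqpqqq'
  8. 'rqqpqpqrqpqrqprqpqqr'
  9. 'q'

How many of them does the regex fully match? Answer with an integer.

1 → match
2 → match
3 → match
4 → match
5 → match
6 → match
7 → match
8 → match
9 → match
Total matched: 9

9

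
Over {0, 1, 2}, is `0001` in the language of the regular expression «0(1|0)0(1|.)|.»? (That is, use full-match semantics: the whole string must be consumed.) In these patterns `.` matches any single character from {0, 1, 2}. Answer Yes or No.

Yes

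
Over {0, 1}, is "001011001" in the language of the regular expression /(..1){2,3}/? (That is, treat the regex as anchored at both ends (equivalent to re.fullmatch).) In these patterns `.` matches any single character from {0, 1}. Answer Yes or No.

Yes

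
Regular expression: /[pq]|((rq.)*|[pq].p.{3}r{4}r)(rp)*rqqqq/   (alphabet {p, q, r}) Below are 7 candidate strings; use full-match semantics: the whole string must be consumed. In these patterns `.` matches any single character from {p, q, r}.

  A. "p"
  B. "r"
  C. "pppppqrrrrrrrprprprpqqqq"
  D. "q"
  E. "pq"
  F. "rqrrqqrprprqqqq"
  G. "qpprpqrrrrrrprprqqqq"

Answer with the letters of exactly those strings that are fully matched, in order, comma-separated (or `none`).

A, D, F, G

A → match
B → no match
C → no match
D → match
E → no match
F → match
G → match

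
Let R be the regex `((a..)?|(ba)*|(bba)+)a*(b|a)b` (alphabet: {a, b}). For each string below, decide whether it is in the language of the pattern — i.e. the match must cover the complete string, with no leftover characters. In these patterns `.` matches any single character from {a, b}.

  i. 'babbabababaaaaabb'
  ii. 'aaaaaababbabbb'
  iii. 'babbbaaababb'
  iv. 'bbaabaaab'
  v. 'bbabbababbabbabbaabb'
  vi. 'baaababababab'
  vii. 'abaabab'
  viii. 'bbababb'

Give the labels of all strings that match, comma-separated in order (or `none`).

i → no match
ii → no match
iii → no match
iv → no match
v → no match
vi → no match
vii → no match
viii → no match

none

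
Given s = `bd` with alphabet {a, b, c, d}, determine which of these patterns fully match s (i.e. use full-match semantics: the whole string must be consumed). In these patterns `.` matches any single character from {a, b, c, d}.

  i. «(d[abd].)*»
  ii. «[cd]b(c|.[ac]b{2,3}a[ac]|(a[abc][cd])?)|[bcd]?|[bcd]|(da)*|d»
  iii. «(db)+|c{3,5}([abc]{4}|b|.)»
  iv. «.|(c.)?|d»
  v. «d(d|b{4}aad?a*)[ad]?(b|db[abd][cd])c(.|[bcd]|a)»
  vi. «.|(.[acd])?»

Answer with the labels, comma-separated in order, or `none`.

i → no match
ii → no match
iii → no match
iv → no match
v → no match — must start with `d`
vi → match

vi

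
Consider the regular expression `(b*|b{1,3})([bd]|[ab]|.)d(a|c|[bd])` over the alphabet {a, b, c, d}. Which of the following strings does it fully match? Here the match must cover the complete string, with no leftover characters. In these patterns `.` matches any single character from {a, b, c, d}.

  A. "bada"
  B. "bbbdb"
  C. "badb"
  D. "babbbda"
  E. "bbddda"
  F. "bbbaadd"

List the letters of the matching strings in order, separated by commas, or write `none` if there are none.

A → match
B → match
C → match
D → no match
E → no match
F → no match

A, B, C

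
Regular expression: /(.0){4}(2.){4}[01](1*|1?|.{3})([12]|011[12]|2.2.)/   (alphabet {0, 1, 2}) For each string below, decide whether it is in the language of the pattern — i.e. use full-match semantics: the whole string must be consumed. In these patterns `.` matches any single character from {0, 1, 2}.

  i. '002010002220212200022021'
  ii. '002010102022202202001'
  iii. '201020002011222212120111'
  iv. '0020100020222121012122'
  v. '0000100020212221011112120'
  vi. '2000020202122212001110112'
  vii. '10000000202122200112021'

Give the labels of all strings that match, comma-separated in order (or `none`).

i → match
ii → match
iii → no match
iv → match
v → match
vi → no match
vii → match

i, ii, iv, v, vii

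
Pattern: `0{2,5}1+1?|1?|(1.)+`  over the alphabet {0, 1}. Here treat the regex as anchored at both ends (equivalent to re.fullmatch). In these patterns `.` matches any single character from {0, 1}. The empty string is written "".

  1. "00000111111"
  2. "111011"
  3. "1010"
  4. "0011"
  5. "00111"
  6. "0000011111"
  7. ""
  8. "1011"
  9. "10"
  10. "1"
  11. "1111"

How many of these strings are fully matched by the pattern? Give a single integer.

1. "00000111111" → match
2. "111011" → match
3. "1010" → match
4. "0011" → match
5. "00111" → match
6. "0000011111" → match
7. "" → match
8. "1011" → match
9. "10" → match
10. "1" → match
11. "1111" → match
Total matched: 11

11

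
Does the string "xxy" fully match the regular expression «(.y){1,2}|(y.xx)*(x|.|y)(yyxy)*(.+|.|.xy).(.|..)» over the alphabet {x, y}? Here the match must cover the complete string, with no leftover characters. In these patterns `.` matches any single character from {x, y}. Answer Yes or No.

No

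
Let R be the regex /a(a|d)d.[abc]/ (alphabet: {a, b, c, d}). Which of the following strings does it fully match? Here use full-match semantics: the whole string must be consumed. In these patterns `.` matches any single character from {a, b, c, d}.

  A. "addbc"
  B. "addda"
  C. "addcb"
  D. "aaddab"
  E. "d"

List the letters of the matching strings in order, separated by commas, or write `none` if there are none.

A, B, C

A → match
B → match
C → match
D → no match
E → no match — must start with "a"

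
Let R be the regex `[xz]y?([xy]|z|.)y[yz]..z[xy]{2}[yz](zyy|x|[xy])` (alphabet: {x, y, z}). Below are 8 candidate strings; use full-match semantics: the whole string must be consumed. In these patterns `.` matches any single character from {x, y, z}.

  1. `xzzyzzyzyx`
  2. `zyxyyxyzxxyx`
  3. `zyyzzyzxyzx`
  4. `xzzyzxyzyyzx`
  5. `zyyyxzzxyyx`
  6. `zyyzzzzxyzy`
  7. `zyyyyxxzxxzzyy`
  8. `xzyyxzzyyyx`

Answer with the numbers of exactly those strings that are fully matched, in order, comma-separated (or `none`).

2, 3, 5, 6, 7, 8

1 → no match
2 → match
3 → match
4 → no match
5 → match
6 → match
7 → match
8 → match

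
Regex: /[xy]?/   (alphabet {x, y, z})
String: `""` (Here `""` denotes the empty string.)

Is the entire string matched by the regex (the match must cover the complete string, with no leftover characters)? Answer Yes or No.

Yes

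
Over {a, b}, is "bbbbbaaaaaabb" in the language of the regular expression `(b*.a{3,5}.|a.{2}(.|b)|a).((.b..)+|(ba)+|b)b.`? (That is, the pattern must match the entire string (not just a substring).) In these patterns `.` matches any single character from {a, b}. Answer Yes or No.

No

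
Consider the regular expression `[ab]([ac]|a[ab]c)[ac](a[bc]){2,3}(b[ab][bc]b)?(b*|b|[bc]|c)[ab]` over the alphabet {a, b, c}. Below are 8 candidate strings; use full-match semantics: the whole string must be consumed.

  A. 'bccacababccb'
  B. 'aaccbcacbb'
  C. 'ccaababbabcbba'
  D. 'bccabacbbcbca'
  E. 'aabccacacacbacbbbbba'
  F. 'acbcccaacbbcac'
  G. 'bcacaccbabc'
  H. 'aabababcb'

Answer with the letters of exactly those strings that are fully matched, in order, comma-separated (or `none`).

D, E

A → no match
B → no match
C → no match
D → match
E → match
F → no match
G → no match
H → no match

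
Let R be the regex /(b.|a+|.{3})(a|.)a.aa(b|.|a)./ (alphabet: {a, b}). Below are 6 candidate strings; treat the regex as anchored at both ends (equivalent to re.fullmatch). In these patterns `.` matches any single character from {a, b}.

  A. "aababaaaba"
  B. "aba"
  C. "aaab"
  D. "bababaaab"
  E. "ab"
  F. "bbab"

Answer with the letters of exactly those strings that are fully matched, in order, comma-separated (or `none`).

D

A → no match
B → no match
C → no match
D → match
E → no match
F → no match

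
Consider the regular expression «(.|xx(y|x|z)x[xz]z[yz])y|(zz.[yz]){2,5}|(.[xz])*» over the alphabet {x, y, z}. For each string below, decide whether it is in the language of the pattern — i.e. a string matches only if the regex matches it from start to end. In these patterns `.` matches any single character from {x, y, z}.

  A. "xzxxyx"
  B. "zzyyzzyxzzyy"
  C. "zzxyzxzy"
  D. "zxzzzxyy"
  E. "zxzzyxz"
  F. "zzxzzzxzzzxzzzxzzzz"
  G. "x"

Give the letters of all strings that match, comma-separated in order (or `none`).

A

A → match
B → no match
C → no match
D → no match
E → no match
F → no match
G → no match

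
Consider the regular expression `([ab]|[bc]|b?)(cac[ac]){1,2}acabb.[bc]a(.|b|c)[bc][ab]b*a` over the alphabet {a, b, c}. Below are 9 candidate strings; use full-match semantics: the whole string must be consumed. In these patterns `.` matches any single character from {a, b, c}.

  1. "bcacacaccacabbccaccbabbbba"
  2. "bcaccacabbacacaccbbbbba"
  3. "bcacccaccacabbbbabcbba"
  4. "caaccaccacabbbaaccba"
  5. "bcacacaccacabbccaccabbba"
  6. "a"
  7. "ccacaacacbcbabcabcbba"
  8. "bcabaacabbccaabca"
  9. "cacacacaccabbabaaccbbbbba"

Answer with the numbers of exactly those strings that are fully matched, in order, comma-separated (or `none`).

3, 5

1 → no match
2 → no match
3 → match
4 → no match
5 → match
6. "a" → no match
7 → no match
8 → no match
9 → no match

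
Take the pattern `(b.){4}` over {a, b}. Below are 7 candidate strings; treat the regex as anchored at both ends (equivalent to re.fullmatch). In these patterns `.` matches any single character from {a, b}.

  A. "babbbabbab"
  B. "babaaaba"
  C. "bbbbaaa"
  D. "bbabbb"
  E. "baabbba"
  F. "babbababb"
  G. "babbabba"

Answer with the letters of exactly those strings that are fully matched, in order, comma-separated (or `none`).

none

A → no match
B → no match
C → no match
D → no match
E → no match
F → no match
G → no match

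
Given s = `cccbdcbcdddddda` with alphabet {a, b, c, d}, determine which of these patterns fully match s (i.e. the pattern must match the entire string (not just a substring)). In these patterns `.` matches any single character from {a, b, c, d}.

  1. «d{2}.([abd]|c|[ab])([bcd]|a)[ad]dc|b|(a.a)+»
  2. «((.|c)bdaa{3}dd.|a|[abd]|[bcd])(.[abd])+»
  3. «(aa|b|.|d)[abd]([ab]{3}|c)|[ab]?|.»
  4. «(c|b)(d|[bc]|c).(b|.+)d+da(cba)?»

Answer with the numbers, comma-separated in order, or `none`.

4

1 → no match
2 → no match
3 → no match
4 → match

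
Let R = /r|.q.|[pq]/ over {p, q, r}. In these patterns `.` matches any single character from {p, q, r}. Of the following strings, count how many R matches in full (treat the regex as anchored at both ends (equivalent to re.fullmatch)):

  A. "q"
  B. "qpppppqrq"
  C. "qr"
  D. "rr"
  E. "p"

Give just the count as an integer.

2

A → match
B → no match
C → no match
D → no match
E → match
Total matched: 2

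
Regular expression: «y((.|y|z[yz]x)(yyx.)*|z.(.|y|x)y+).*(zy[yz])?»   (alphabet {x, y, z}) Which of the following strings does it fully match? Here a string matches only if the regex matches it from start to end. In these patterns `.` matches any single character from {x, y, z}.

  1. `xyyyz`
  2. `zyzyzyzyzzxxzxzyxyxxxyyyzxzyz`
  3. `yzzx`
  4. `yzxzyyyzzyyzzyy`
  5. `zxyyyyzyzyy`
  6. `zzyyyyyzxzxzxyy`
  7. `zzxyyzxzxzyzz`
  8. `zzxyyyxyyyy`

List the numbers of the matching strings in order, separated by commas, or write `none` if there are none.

3, 4

1 → no match — must start with `y`
2 → no match — must start with `y`
3 → match
4 → match
5 → no match — must start with `y`
6 → no match — must start with `y`
7 → no match — must start with `y`
8 → no match — must start with `y`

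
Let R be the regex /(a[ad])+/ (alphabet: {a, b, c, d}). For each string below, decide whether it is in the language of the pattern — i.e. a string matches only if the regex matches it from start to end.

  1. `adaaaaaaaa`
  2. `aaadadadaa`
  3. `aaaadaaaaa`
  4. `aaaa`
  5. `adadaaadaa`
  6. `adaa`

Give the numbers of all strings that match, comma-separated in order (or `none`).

1, 2, 4, 5, 6

1 → match
2 → match
3 → no match
4 → match
5 → match
6 → match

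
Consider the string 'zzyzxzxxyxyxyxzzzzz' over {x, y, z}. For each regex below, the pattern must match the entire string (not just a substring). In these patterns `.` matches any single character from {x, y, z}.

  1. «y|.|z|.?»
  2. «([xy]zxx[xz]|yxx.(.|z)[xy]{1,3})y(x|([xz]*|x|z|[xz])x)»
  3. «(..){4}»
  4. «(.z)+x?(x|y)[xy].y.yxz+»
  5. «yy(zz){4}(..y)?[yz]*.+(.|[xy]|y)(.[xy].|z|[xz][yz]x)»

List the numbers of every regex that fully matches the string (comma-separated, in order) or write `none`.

4

1 → no match
2 → no match — must end with 'x'
3 → no match
4 → match
5 → no match — must start with 'yyzz'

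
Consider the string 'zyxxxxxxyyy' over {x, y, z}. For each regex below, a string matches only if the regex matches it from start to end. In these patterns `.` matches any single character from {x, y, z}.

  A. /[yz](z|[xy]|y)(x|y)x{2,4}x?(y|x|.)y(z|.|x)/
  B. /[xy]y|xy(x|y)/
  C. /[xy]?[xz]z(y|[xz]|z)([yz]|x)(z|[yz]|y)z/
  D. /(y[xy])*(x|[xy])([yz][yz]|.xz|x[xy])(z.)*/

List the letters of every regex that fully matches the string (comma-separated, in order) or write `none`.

A → match
B → no match
C → no match — must end with 'z'
D → no match

A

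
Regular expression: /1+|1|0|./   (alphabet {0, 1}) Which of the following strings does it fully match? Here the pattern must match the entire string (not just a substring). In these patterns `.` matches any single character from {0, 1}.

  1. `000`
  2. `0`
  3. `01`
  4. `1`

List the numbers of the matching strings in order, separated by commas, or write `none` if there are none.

2, 4

1 → no match
2 → match
3 → no match
4 → match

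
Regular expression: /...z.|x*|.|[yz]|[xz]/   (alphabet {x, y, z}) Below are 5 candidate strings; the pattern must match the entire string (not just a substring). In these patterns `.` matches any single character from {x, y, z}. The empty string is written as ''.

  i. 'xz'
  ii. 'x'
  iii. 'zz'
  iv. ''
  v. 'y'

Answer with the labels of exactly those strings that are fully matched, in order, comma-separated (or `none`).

i → no match
ii → match
iii → no match
iv → match
v → match

ii, iv, v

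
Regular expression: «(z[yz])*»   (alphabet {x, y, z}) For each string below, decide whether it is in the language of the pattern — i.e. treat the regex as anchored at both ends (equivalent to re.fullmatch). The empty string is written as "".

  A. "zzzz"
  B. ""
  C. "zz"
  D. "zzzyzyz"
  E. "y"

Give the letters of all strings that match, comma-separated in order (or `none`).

A, B, C

A → match
B → match
C → match
D → no match
E → no match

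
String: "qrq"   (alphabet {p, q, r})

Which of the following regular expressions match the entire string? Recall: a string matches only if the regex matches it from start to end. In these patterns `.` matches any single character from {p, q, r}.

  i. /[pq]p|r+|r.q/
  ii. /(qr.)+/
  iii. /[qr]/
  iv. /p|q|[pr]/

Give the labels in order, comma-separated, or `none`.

i → no match
ii → match
iii → no match
iv → no match

ii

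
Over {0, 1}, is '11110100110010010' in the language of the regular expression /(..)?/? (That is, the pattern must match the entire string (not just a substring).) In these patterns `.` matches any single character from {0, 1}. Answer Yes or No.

No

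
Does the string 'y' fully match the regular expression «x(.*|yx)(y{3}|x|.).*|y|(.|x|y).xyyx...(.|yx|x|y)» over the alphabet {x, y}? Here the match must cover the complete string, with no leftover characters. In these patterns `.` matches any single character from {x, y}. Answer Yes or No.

Yes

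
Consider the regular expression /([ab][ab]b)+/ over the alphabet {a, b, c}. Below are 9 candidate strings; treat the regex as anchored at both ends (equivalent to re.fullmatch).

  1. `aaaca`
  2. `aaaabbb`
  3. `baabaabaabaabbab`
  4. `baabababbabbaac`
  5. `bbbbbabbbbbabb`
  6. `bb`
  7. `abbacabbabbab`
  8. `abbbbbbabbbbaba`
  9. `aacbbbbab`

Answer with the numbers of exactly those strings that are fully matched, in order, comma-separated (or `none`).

none

1 → no match — must end with `b`
2 → no match
3 → no match
4 → no match — must end with `b`
5 → no match
6 → no match
7 → no match
8 → no match — must end with `b`
9 → no match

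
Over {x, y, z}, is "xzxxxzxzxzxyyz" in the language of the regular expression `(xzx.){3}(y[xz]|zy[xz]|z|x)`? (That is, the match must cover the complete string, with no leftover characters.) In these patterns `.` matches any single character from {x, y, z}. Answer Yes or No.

Yes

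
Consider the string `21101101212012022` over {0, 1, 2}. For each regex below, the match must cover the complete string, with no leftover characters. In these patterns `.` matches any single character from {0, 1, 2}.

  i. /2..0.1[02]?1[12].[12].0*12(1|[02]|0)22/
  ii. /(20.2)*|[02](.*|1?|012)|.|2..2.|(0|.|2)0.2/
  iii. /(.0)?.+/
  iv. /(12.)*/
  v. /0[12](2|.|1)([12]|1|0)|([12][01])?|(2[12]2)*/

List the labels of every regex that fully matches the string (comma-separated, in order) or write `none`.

i, ii, iii

i → match
ii → match
iii → match
iv → no match
v → no match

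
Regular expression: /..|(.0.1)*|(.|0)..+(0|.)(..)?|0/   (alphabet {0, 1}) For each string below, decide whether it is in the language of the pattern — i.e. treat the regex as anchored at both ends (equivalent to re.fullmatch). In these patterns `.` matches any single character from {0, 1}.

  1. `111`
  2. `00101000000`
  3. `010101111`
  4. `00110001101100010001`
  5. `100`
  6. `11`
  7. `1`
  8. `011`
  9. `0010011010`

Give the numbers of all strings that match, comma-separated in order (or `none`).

1 → no match
2 → match
3 → match
4 → match
5 → no match
6 → match
7 → no match
8 → no match
9 → match

2, 3, 4, 6, 9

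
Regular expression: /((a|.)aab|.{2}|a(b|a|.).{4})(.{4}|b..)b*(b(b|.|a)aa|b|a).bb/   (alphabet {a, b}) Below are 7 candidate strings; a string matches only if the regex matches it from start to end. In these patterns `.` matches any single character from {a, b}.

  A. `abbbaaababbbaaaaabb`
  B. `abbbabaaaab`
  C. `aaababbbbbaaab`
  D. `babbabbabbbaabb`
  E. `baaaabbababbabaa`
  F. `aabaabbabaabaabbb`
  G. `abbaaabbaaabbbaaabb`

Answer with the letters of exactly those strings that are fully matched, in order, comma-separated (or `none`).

A → no match
B → no match — must end with `bb`
C → no match — must end with `bb`
D → no match
E → no match — must end with `bb`
F → no match
G → no match

none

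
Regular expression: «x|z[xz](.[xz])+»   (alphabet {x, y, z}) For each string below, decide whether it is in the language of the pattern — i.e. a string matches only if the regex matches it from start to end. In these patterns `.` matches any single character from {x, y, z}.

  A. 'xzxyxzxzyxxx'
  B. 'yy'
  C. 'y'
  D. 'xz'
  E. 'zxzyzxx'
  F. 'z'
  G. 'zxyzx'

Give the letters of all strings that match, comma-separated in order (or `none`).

A → no match
B → no match
C → no match
D → no match
E → no match
F → no match
G → no match

none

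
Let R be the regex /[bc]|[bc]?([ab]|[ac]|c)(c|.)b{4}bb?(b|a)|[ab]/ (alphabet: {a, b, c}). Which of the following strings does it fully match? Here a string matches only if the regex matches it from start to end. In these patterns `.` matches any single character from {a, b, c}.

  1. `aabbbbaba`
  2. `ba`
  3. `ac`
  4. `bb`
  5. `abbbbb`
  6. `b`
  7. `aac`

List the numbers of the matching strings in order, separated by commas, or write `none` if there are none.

6

1 → no match
2 → no match
3 → no match
4 → no match
5 → no match
6 → match
7 → no match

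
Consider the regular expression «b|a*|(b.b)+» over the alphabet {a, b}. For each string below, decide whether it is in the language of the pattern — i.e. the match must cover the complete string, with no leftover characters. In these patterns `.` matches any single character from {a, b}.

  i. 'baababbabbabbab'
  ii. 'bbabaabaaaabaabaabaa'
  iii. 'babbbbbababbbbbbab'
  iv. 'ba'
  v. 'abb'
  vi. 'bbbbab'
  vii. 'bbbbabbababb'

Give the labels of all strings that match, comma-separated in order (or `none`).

vi

i → no match
ii → no match
iii → no match
iv → no match
v → no match
vi → match
vii → no match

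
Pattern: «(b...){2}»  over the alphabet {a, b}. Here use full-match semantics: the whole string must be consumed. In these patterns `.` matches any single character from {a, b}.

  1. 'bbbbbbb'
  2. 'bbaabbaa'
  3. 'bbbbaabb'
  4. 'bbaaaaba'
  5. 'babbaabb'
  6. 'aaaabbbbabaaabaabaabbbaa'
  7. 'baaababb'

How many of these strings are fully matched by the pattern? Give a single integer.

2

1 → no match
2 → match
3 → no match
4 → no match
5 → no match
6 → no match — must start with 'b'
7 → match
Total matched: 2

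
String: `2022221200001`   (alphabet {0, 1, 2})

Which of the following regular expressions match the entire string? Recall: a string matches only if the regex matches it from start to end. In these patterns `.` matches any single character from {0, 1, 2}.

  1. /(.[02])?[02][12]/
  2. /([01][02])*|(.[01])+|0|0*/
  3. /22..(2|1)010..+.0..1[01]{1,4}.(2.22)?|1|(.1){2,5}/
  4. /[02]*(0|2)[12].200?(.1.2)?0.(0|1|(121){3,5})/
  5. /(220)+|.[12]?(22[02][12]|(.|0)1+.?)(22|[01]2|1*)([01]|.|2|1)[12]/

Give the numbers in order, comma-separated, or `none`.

1 → no match
2 → no match
3 → no match
4 → match
5 → no match

4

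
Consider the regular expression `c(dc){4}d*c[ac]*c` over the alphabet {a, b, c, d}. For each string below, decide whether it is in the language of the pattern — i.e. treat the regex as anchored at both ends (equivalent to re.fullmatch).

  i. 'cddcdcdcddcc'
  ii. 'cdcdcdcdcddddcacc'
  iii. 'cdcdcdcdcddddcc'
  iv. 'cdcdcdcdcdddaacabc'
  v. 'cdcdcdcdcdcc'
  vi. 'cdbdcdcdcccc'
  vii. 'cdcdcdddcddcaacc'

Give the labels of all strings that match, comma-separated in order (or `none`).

ii, iii, v

i → no match — must start with 'cdc'
ii → match
iii → match
iv → no match
v → match
vi → no match — must start with 'cdc'
vii → no match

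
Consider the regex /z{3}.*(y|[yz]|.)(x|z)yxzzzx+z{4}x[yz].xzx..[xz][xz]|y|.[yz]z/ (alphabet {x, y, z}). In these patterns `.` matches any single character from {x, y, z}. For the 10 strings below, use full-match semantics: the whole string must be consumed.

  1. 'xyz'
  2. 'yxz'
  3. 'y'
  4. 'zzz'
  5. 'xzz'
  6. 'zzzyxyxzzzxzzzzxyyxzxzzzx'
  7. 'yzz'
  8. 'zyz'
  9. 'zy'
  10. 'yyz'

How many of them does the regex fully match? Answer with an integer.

8

1 → match
2 → no match
3 → match
4 → match
5 → match
6 → match
7 → match
8 → match
9 → no match
10 → match
Total matched: 8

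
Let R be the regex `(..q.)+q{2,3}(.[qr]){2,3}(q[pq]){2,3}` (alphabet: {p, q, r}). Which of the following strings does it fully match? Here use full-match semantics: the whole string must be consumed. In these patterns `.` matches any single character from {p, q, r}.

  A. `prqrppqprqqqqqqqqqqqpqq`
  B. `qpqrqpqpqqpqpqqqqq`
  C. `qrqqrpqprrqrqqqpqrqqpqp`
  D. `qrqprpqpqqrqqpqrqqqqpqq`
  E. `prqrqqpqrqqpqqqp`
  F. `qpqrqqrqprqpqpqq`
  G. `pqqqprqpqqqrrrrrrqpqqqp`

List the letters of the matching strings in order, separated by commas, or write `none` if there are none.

A → match
B → match
C → match
D → no match
E → match
F → match
G → match

A, B, C, E, F, G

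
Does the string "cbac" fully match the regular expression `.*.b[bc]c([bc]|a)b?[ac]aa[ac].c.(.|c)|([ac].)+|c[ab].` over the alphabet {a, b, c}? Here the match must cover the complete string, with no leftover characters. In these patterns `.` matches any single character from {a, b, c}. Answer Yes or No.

Yes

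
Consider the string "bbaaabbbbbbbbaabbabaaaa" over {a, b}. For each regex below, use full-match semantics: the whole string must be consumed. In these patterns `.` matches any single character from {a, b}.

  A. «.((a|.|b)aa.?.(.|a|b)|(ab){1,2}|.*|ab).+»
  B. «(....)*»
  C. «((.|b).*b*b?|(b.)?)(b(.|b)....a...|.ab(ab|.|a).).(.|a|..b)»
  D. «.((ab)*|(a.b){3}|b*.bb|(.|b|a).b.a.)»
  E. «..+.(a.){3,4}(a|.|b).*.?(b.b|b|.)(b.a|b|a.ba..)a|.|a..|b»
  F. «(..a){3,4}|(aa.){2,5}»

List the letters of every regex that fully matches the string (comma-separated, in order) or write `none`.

A → match
B → no match
C → match
D → no match
E → no match
F → no match

A, C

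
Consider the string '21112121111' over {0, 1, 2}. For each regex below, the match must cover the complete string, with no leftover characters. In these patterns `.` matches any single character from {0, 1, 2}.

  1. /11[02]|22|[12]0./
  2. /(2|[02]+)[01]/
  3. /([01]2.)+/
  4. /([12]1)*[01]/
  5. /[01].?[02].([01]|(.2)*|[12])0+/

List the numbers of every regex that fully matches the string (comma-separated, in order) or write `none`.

1 → no match
2 → no match
3 → no match
4 → match
5 → no match — must end with '0'

4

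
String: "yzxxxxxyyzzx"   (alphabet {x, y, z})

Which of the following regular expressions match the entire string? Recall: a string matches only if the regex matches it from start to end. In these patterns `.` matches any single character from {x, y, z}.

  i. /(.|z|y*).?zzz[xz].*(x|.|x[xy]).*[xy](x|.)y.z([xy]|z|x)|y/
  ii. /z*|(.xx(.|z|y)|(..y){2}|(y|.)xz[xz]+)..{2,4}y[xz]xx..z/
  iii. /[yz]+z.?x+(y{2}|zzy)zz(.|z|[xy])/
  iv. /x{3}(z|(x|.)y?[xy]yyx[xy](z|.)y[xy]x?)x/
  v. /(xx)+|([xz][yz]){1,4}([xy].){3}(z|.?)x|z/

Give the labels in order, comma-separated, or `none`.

iii

i → no match
ii → no match
iii → match
iv → no match — must start with "x"
v → no match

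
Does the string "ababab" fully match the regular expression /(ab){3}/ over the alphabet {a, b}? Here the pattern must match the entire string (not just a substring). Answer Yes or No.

Yes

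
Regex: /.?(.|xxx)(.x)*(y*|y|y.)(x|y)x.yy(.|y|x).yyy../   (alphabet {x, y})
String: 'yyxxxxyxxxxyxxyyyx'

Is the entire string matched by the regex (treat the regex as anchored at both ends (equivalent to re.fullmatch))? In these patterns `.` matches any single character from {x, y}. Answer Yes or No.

No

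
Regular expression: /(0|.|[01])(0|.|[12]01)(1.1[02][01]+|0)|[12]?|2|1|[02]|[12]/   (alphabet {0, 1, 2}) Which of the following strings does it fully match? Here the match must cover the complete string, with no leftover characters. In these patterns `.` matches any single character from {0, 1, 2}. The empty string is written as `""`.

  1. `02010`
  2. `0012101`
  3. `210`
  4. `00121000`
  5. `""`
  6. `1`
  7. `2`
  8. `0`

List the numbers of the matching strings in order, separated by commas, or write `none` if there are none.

1, 2, 3, 4, 5, 6, 7, 8

1 → match
2 → match
3 → match
4 → match
5 → match
6 → match
7 → match
8 → match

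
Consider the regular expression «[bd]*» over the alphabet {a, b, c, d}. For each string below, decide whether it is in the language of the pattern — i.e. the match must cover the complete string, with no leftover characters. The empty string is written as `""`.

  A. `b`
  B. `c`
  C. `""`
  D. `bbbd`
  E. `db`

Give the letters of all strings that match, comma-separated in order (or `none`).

A → match
B → no match
C → match
D → match
E → match

A, C, D, E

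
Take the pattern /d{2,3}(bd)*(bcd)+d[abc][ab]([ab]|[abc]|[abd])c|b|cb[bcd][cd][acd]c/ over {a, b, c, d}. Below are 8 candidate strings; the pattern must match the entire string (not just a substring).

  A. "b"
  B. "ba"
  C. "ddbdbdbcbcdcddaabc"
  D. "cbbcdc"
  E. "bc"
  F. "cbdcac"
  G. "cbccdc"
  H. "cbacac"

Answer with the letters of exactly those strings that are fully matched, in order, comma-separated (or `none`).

A → match
B → no match
C → no match
D → match
E → no match
F → match
G → match
H → no match

A, D, F, G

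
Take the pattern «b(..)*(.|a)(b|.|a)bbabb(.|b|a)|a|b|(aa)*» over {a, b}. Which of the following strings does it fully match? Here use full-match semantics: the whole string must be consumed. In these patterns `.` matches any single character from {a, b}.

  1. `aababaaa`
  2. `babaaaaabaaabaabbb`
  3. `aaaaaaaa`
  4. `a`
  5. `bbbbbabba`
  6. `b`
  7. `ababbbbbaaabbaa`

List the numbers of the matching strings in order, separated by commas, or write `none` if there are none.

1 → no match
2 → no match
3 → match
4 → match
5 → match
6 → match
7 → no match

3, 4, 5, 6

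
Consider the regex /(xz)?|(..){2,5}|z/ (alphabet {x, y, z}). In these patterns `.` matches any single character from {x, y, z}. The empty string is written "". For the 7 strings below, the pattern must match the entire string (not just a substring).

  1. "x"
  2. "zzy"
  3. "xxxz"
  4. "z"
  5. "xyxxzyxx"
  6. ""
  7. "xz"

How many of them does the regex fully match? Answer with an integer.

5

1 → no match
2 → no match
3 → match
4 → match
5 → match
6 → match
7 → match
Total matched: 5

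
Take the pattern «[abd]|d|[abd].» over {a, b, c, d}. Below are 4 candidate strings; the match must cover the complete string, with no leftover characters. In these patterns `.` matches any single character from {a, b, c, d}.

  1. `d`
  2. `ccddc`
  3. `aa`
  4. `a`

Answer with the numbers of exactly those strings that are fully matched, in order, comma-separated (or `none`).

1. `d` → match
2. `ccddc` → no match
3. `aa` → match
4. `a` → match

1, 3, 4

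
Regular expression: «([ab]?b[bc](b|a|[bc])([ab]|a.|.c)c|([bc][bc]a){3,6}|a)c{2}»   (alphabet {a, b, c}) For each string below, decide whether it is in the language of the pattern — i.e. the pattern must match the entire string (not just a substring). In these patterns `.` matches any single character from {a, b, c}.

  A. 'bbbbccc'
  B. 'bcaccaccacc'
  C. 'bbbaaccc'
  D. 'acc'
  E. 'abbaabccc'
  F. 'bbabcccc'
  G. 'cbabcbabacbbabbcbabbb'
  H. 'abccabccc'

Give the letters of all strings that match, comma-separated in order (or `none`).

A → match
B → match
C → match
D → match
E → match
F → match
G → no match — must end with 'c'
H → match

A, B, C, D, E, F, H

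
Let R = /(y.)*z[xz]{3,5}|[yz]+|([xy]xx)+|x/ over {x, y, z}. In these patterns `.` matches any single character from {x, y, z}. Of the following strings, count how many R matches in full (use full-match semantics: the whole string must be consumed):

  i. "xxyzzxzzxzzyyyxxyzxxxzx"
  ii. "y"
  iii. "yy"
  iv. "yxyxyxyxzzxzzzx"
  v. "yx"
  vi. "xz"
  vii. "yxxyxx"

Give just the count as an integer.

i → no match
ii → match
iii → match
iv → no match
v → no match
vi → no match
vii → match
Total matched: 3

3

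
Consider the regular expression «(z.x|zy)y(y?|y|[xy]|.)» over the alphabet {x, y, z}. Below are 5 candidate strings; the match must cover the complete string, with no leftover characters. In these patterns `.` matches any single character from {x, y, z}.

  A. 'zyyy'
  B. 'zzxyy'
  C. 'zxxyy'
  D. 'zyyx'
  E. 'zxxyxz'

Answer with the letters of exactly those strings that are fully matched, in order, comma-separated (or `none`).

A, B, C, D

A → match
B → match
C → match
D → match
E → no match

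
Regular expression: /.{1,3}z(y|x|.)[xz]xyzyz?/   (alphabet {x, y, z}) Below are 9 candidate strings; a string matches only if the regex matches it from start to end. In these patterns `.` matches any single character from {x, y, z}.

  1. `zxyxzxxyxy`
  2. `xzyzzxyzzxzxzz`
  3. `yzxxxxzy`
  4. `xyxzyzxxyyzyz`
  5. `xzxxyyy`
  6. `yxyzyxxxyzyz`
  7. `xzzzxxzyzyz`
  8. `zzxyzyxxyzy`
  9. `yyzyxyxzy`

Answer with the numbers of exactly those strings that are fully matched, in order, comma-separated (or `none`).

1 → no match
2 → no match
3 → no match
4 → no match
5 → no match
6 → no match
7 → no match
8 → no match
9 → no match

none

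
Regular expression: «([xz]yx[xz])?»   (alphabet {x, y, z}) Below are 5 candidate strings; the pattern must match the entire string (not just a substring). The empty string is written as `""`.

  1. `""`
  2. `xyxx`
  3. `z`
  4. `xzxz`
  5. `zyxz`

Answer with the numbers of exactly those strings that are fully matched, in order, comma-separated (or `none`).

1, 2, 5

1 → match
2 → match
3 → no match
4 → no match
5 → match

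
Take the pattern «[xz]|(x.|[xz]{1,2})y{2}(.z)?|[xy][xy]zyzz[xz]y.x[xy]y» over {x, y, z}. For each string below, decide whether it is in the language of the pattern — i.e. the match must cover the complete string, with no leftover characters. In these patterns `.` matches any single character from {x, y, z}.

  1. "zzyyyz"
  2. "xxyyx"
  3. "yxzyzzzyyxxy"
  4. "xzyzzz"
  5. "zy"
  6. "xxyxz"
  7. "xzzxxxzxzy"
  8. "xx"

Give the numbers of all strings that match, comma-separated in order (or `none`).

1, 3

1. "zzyyyz" → match
2. "xxyyx" → no match
3. "yxzyzzzyyxxy" → match
4. "xzyzzz" → no match
5. "zy" → no match
6. "xxyxz" → no match
7. "xzzxxxzxzy" → no match
8. "xx" → no match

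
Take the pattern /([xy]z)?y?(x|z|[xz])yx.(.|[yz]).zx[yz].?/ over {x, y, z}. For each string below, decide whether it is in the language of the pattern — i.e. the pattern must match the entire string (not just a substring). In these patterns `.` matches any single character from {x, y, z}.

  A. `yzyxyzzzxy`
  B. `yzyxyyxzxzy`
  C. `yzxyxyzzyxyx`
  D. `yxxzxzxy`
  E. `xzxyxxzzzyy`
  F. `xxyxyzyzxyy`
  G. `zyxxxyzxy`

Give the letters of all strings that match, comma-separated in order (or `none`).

A → match
B → match
C → no match
D → no match
E → no match
F → no match
G → match

A, B, G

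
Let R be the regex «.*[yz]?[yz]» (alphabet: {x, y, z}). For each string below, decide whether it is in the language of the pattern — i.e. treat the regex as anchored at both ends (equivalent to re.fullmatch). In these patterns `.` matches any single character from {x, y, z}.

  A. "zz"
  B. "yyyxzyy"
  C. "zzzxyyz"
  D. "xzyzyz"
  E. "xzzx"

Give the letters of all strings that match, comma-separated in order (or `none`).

A. "zz" → match
B. "yyyxzyy" → match
C. "zzzxyyz" → match
D. "xzyzyz" → match
E. "xzzx" → no match

A, B, C, D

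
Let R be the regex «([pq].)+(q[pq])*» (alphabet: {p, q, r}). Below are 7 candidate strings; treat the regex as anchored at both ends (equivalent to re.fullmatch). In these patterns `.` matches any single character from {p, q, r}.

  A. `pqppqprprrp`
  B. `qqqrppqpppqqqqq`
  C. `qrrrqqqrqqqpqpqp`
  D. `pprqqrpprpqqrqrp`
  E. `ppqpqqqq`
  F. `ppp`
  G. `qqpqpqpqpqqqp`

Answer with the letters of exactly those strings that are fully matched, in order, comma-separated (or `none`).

A → no match
B → no match
C → no match
D → no match
E → match
F → no match
G → no match

E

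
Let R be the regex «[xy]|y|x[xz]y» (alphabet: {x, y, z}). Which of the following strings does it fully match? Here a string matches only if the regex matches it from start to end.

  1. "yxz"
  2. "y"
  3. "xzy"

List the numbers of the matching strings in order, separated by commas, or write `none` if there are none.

2, 3

1 → no match
2 → match
3 → match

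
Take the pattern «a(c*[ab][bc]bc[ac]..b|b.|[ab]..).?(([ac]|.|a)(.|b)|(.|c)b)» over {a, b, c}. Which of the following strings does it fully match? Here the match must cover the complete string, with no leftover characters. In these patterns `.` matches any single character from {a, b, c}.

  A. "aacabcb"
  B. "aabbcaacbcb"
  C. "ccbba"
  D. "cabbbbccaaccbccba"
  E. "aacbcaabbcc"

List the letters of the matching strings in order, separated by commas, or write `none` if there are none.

A. "aacabcb" → match
B. "aabbcaacbcb" → match
C. "ccbba" → no match — must start with "a"
D → no match — must start with "a"
E. "aacbcaabbcc" → match

A, B, E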